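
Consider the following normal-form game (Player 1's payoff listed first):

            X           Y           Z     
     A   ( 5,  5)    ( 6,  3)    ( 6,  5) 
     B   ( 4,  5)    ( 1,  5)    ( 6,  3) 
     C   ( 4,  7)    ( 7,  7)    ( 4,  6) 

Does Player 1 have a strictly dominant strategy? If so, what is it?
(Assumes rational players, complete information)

No strictly dominant strategy exists for Player 1

Work:
A strategy strictly dominates another if it gives a strictly higher payoff against every opponent action. Compare each pair of P1's strategies column-by-column:
  A vs B: [5 vs 4, 6 vs 1, 6 vs 6] → A does not strictly dominate B (column Z: 6 ≤ 6)
  A vs C: [5 vs 4, 6 vs 7, 6 vs 4] → A does not strictly dominate C (column Y: 6 ≤ 7)
  B vs A: [4 vs 5, 1 vs 6, 6 vs 6] → B does not strictly dominate A (column X: 4 ≤ 5)
  B vs C: [4 vs 4, 1 vs 7, 6 vs 4] → B does not strictly dominate C (column X: 4 ≤ 4)
  C vs A: [4 vs 5, 7 vs 6, 4 vs 6] → C does not strictly dominate A (column X: 4 ≤ 5)
  C vs B: [4 vs 4, 7 vs 1, 4 vs 6] → C does not strictly dominate B (column X: 4 ≤ 4)
No single strategy strictly dominates all others → no strictly dominant strategy.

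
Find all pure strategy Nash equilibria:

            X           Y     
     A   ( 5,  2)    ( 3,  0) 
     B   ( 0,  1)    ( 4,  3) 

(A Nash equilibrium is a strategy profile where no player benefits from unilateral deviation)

Nash equilibrium: (A, X), (B, Y)

Work:
Best responses:
  P1 vs X: payoffs [5, 0] → best response A (payoff 5)
  P1 vs Y: payoffs [3, 4] → best response B (payoff 4)
  P2 vs A: payoffs [2, 0] → best response X (payoff 2)
  P2 vs B: payoffs [1, 3] → best response Y (payoff 3)
Mutual best responses: (A,X), (B,Y) → Nash equilibria.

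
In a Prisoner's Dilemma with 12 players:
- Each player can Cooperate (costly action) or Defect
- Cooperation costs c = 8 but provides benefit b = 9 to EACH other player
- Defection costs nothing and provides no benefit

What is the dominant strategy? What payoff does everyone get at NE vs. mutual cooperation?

Dominant: Defect; NE payoff = 0; Coop payoff = 91

Work:
Defect dominates (saves cost c = 8, benefit to others is external)
NE: All defect → everyone gets 0
If all cooperate: each receives (11)×9 - 8 = 91
Social dilemma: 91 > 0 but NE gives 0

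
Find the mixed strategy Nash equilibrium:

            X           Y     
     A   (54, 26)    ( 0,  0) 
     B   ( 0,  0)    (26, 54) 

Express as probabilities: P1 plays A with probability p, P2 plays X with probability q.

p = 0.675, q = 0.325

Work:
Find probabilities that make opponent indifferent:
P2 chooses q to make P1 indifferent between A and B
P1 chooses p to make P2 indifferent between X and Y
Mixed NE: P1 plays (A: 0.675, B: 0.325), P2 plays (X: 0.325, Y: 0.675)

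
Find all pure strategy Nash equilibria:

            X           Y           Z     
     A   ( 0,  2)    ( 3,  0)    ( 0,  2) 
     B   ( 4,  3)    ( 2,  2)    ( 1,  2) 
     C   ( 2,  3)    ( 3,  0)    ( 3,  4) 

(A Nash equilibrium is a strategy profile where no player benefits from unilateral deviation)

Nash equilibrium: (B, X), (C, Z)

Work:
Best responses:
  P1 vs X: payoffs [0, 4, 2] → best response B (payoff 4)
  P1 vs Y: payoffs [3, 2, 3] → best response A/C (payoff 3)
  P1 vs Z: payoffs [0, 1, 3] → best response C (payoff 3)
  P2 vs A: payoffs [2, 0, 2] → best response X/Z (payoff 2)
  P2 vs B: payoffs [3, 2, 2] → best response X (payoff 3)
  P2 vs C: payoffs [3, 0, 4] → best response Z (payoff 4)
Mutual best responses: (B,X), (C,Z) → Nash equilibria.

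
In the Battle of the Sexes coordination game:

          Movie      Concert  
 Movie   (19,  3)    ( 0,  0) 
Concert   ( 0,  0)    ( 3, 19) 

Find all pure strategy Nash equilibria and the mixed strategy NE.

Pure NE: (Movie, Movie) and (Concert, Concert); Mixed NE: p = 0.8636, q = 0.1364

Work:
Check pure NE:
(Movie, Movie): (19, 3) - no unilateral deviation beneficial
(Concert, Concert): (3, 19) - no unilateral deviation beneficial
Mixed NE: P1 plays Movie with p = 0.8636, P2 plays Movie with q = 0.1364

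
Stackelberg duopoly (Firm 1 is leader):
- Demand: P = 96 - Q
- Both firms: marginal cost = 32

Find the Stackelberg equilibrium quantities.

q₁* (leader) = 32.0, q₂* (follower) = 16.0

Work:
Follower's reaction: q₂ = (a - c - q₁)/2
Leader substitutes: π₁ = q₁·(a - q₁ - (a-c-q₁)/2 - c)
FOC: q₁* = (96 - 32)/2 = 32.00
Then: q₂* = (96 - 32 - 32.0)/2 = 16.00
Leader has first-mover advantage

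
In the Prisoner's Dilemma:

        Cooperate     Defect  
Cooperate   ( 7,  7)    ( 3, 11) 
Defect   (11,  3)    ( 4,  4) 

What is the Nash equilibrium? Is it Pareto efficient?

(Defect, Defect) is NE; not Pareto efficient

Work:
Defect dominates Cooperate for both players:
If P2 cooperates: Defect (11) > Cooperate (7)
If P2 defects: Defect (4) > Cooperate (3)
NE: (Defect, Defect) with payoff (4, 4)
But (Cooperate, Cooperate) = (7, 7) Pareto dominates (4, 4)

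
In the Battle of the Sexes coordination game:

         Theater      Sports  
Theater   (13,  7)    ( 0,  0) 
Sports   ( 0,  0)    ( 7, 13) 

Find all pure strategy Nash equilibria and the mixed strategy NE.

Pure NE: (Theater, Theater) and (Sports, Sports); Mixed NE: p = 0.65, q = 0.35

Work:
Check pure NE:
(Theater, Theater): (13, 7) - no unilateral deviation beneficial
(Sports, Sports): (7, 13) - no unilateral deviation beneficial
Mixed NE: P1 plays Theater with p = 0.65, P2 plays Theater with q = 0.35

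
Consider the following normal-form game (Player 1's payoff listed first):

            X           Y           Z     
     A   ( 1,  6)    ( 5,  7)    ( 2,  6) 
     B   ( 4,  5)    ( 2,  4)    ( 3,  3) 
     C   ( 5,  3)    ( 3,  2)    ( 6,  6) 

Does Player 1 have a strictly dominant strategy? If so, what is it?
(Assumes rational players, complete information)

No strictly dominant strategy exists for Player 1

Work:
A strategy strictly dominates another if it gives a strictly higher payoff against every opponent action. Compare each pair of P1's strategies column-by-column:
  A vs B: [1 vs 4, 5 vs 2, 2 vs 3] → A does not strictly dominate B (column X: 1 ≤ 4)
  A vs C: [1 vs 5, 5 vs 3, 2 vs 6] → A does not strictly dominate C (column X: 1 ≤ 5)
  B vs A: [4 vs 1, 2 vs 5, 3 vs 2] → B does not strictly dominate A (column Y: 2 ≤ 5)
  B vs C: [4 vs 5, 2 vs 3, 3 vs 6] → B does not strictly dominate C (column X: 4 ≤ 5)
  C vs A: [5 vs 1, 3 vs 5, 6 vs 2] → C does not strictly dominate A (column Y: 3 ≤ 5)
  C vs B: [5 vs 4, 3 vs 2, 6 vs 3] → C strictly dominates B
No single strategy strictly dominates all others → no strictly dominant strategy.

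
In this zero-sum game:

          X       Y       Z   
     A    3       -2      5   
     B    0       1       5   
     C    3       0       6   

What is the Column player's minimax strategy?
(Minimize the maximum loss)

Column should play Y, value = 1

Work:
Column player minimizes Row's maximum payoff:
Column X: max payoff to Row = 3
Column Y: max payoff to Row = 1
Column Z: max payoff to Row = 6
Minimum is 1, achieved by column Y.
Minimax strategy: Y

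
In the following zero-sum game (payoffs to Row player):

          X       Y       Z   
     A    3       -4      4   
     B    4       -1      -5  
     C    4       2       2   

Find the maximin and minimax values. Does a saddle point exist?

Maximin = 2, Minimax = 2, Saddle: True

Work:
Row minimums: [-4, -5, 2] → maximin = 2
Column maximums: [4, 2, 4] → minimax = 2
Saddle point exists! Game value = 2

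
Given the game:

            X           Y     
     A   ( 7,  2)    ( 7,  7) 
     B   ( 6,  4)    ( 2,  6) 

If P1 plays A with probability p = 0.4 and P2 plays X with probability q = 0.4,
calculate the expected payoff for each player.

E[P1] = 4.96, E[P2] = 5.12

Work:
E[P1] = p·q·π₁(A,X) + p·(1-q)·π₁(A,Y) + (1-p)·q·π₁(B,X) + (1-p)·(1-q)·π₁(B,Y)
= 0.4·0.4·7 + 0.4·0.6·7 + 0.6·0.4·6 + 0.6·0.6·2
= 4.96

E[P2] = 5.12 (similar calculation)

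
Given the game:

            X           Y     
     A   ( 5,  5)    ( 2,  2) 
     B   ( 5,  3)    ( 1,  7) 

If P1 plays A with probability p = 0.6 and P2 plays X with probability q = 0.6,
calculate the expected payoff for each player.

E[P1] = 3.64, E[P2] = 4.12

Work:
E[P1] = p·q·π₁(A,X) + p·(1-q)·π₁(A,Y) + (1-p)·q·π₁(B,X) + (1-p)·(1-q)·π₁(B,Y)
= 0.6·0.6·5 + 0.6·0.4·2 + 0.4·0.6·5 + 0.4·0.4·1
= 3.64

E[P2] = 4.12 (similar calculation)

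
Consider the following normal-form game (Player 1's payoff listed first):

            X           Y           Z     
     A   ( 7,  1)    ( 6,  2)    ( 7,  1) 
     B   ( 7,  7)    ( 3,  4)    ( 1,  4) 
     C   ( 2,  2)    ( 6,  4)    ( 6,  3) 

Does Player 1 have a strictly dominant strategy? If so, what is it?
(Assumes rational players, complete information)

No strictly dominant strategy exists for Player 1

Work:
A strategy strictly dominates another if it gives a strictly higher payoff against every opponent action. Compare each pair of P1's strategies column-by-column:
  A vs B: [7 vs 7, 6 vs 3, 7 vs 1] → A does not strictly dominate B (column X: 7 ≤ 7)
  A vs C: [7 vs 2, 6 vs 6, 7 vs 6] → A does not strictly dominate C (column Y: 6 ≤ 6)
  B vs A: [7 vs 7, 3 vs 6, 1 vs 7] → B does not strictly dominate A (column X: 7 ≤ 7)
  B vs C: [7 vs 2, 3 vs 6, 1 vs 6] → B does not strictly dominate C (column Y: 3 ≤ 6)
  C vs A: [2 vs 7, 6 vs 6, 6 vs 7] → C does not strictly dominate A (column X: 2 ≤ 7)
  C vs B: [2 vs 7, 6 vs 3, 6 vs 1] → C does not strictly dominate B (column X: 2 ≤ 7)
No single strategy strictly dominates all others → no strictly dominant strategy.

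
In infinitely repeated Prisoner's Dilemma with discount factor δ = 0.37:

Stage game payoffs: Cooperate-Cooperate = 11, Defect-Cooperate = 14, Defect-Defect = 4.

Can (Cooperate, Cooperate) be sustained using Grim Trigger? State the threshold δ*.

δ* = 0.3; since δ = 0.37 ≥ 0.3, cooperation can be sustained

Work:
For Grim Trigger:
Cooperate forever: 11/(1-δ)
Defect then punished: 14 + 4·δ/(1-δ)
Need: 11/(1-δ) ≥ 14 + 4·δ/(1-δ)
Solving: δ ≥ (T-R)/(T-P) = (14-11)/(14-4) = 0.3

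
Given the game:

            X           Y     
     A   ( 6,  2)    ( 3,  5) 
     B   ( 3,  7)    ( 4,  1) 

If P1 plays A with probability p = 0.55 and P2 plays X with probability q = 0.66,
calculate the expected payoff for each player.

E[P1] = 4.242, E[P2] = 3.893

Work:
E[P1] = p·q·π₁(A,X) + p·(1-q)·π₁(A,Y) + (1-p)·q·π₁(B,X) + (1-p)·(1-q)·π₁(B,Y)
= 0.55·0.66·6 + 0.55·0.34·3 + 0.45·0.66·3 + 0.45·0.34·4
= 4.242

E[P2] = 3.893 (similar calculation)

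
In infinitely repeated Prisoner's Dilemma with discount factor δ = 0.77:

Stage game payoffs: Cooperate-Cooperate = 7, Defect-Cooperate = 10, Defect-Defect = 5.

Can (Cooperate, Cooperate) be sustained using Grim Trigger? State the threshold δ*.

δ* = 0.6; since δ = 0.77 ≥ 0.6, cooperation can be sustained

Work:
For Grim Trigger:
Cooperate forever: 7/(1-δ)
Defect then punished: 10 + 5·δ/(1-δ)
Need: 7/(1-δ) ≥ 10 + 5·δ/(1-δ)
Solving: δ ≥ (T-R)/(T-P) = (10-7)/(10-5) = 0.6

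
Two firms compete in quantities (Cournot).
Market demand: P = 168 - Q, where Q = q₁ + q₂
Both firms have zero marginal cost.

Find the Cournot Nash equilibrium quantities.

q₁* = q₂* = 56.0; P* = 56.0

Work:
Profit: π_i = P·q_i = (a - q_i - q_j)·q_i
FOC: ∂π_i/∂q_i = a - 2q_i - q_j = 0
Reaction function: q_i = (168 - q_j)/2
Symmetry: q* = 168/3 = 56.0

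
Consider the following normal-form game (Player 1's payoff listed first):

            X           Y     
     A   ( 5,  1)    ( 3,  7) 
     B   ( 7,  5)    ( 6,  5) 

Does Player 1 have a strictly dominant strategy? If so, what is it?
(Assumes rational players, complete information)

Yes, Player 1's strictly dominant strategy is B

Work:
A strategy strictly dominates another if it gives a strictly higher payoff against every opponent action. Compare each pair of P1's strategies column-by-column:
  A vs B: [5 vs 7, 3 vs 6] → A does not strictly dominate B (column X: 5 ≤ 7)
  B vs A: [7 vs 5, 6 vs 3] → B strictly dominates A
B strictly dominates every other strategy → strictly dominant.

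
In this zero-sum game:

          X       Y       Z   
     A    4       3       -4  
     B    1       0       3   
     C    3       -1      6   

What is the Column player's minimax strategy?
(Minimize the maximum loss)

Column should play Y, value = 3

Work:
Column player minimizes Row's maximum payoff:
Column X: max payoff to Row = 4
Column Y: max payoff to Row = 3
Column Z: max payoff to Row = 6
Minimum is 3, achieved by column Y.
Minimax strategy: Y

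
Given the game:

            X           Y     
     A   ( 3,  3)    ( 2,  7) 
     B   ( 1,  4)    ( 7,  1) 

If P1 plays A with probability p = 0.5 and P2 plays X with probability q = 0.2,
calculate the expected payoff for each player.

E[P1] = 4.0, E[P2] = 3.9

Work:
E[P1] = p·q·π₁(A,X) + p·(1-q)·π₁(A,Y) + (1-p)·q·π₁(B,X) + (1-p)·(1-q)·π₁(B,Y)
= 0.5·0.2·3 + 0.5·0.8·2 + 0.5·0.2·1 + 0.5·0.8·7
= 4.0

E[P2] = 3.9 (similar calculation)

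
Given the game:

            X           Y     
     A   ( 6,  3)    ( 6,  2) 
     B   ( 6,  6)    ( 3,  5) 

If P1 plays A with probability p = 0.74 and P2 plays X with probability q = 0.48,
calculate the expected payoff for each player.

E[P1] = 5.5944, E[P2] = 3.26

Work:
E[P1] = p·q·π₁(A,X) + p·(1-q)·π₁(A,Y) + (1-p)·q·π₁(B,X) + (1-p)·(1-q)·π₁(B,Y)
= 0.74·0.48·6 + 0.74·0.52·6 + 0.26·0.48·6 + 0.26·0.52·3
= 5.5944

E[P2] = 3.26 (similar calculation)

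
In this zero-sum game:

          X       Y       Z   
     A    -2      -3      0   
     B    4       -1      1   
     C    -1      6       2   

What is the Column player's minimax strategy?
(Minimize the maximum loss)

Column should play Z, value = 2

Work:
Column player minimizes Row's maximum payoff:
Column X: max payoff to Row = 4
Column Y: max payoff to Row = 6
Column Z: max payoff to Row = 2
Minimum is 2, achieved by column Z.
Minimax strategy: Z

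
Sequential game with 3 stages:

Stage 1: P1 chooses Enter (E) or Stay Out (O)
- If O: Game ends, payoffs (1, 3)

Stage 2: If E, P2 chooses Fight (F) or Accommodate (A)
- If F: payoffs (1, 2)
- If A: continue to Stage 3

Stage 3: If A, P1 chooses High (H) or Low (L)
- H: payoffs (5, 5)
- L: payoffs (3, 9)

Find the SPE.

SPE: (E, A, H); Outcome (5, 5)

Work:
Stage 3: P1 chooses H (5 vs 3)
Stage 2: P2: F->2, A->5 (anticipating H). Choose A
Stage 1: P1: O->1, E->5 (anticipating A, H). Choose E
SPE path: E -> A -> H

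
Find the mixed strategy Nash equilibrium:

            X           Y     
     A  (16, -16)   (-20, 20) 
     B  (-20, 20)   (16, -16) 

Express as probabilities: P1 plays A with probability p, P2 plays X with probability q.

p = 0.5, q = 0.5

Work:
Find probabilities that make opponent indifferent:
P2 chooses q to make P1 indifferent between A and B
P1 chooses p to make P2 indifferent between X and Y
Mixed NE: P1 plays (A: 0.5, B: 0.5), P2 plays (X: 0.5, Y: 0.5)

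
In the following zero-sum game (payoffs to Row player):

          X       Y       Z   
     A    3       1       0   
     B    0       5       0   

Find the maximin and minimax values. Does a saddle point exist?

Maximin = 0, Minimax = 0, Saddle: True

Work:
Row minimums: [0, 0] → maximin = 0
Column maximums: [3, 5, 0] → minimax = 0
Saddle point exists! Game value = 0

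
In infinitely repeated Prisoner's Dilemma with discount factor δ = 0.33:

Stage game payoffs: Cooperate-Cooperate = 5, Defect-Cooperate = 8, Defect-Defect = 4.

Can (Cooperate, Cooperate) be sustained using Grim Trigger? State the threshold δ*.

δ* = 0.75; since δ = 0.33 < 0.75, cooperation cannot be sustained

Work:
For Grim Trigger:
Cooperate forever: 5/(1-δ)
Defect then punished: 8 + 4·δ/(1-δ)
Need: 5/(1-δ) ≥ 8 + 4·δ/(1-δ)
Solving: δ ≥ (T-R)/(T-P) = (8-5)/(8-4) = 0.75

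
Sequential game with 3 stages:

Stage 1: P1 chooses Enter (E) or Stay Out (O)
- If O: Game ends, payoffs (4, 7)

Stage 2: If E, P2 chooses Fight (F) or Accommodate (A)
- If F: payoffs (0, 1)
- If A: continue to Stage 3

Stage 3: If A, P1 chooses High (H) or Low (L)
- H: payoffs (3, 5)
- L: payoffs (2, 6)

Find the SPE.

SPE: (O, A, H); Outcome (4, 7)

Work:
Stage 3: P1 chooses H (3 vs 2)
Stage 2: P2: F->1, A->5 (anticipating H). Choose A
Stage 1: P1: O->4, E->3 (anticipating A, H). Choose O
SPE path: O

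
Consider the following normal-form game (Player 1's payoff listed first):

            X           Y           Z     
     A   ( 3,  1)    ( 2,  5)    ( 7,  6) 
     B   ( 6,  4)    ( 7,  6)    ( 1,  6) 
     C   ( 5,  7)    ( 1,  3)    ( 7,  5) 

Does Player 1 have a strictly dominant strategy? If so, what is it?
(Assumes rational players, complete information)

No strictly dominant strategy exists for Player 1

Work:
A strategy strictly dominates another if it gives a strictly higher payoff against every opponent action. Compare each pair of P1's strategies column-by-column:
  A vs B: [3 vs 6, 2 vs 7, 7 vs 1] → A does not strictly dominate B (column X: 3 ≤ 6)
  A vs C: [3 vs 5, 2 vs 1, 7 vs 7] → A does not strictly dominate C (column X: 3 ≤ 5)
  B vs A: [6 vs 3, 7 vs 2, 1 vs 7] → B does not strictly dominate A (column Z: 1 ≤ 7)
  B vs C: [6 vs 5, 7 vs 1, 1 vs 7] → B does not strictly dominate C (column Z: 1 ≤ 7)
  C vs A: [5 vs 3, 1 vs 2, 7 vs 7] → C does not strictly dominate A (column Y: 1 ≤ 2)
  C vs B: [5 vs 6, 1 vs 7, 7 vs 1] → C does not strictly dominate B (column X: 5 ≤ 6)
No single strategy strictly dominates all others → no strictly dominant strategy.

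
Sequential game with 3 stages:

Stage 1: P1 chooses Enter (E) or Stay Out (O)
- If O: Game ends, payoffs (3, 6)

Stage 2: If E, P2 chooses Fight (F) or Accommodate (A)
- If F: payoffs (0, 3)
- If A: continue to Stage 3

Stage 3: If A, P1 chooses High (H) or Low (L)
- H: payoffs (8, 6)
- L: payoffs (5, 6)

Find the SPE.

SPE: (E, A, H); Outcome (8, 6)

Work:
Stage 3: P1 chooses H (8 vs 5)
Stage 2: P2: F->3, A->6 (anticipating H). Choose A
Stage 1: P1: O->3, E->8 (anticipating A, H). Choose E
SPE path: E -> A -> H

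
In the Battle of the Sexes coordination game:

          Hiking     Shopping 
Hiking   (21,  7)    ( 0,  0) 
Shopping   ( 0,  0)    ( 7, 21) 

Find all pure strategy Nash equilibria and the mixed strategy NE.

Pure NE: (Hiking, Hiking) and (Shopping, Shopping); Mixed NE: p = 0.75, q = 0.25

Work:
Check pure NE:
(Hiking, Hiking): (21, 7) - no unilateral deviation beneficial
(Shopping, Shopping): (7, 21) - no unilateral deviation beneficial
Mixed NE: P1 plays Hiking with p = 0.75, P2 plays Hiking with q = 0.25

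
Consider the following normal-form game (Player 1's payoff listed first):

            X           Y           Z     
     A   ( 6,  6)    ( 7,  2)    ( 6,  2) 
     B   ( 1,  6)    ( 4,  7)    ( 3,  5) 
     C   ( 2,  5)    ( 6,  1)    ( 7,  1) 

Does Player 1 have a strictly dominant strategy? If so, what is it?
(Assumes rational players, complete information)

No strictly dominant strategy exists for Player 1

Work:
A strategy strictly dominates another if it gives a strictly higher payoff against every opponent action. Compare each pair of P1's strategies column-by-column:
  A vs B: [6 vs 1, 7 vs 4, 6 vs 3] → A strictly dominates B
  A vs C: [6 vs 2, 7 vs 6, 6 vs 7] → A does not strictly dominate C (column Z: 6 ≤ 7)
  B vs A: [1 vs 6, 4 vs 7, 3 vs 6] → B does not strictly dominate A (column X: 1 ≤ 6)
  B vs C: [1 vs 2, 4 vs 6, 3 vs 7] → B does not strictly dominate C (column X: 1 ≤ 2)
  C vs A: [2 vs 6, 6 vs 7, 7 vs 6] → C does not strictly dominate A (column X: 2 ≤ 6)
  C vs B: [2 vs 1, 6 vs 4, 7 vs 3] → C strictly dominates B
No single strategy strictly dominates all others → no strictly dominant strategy.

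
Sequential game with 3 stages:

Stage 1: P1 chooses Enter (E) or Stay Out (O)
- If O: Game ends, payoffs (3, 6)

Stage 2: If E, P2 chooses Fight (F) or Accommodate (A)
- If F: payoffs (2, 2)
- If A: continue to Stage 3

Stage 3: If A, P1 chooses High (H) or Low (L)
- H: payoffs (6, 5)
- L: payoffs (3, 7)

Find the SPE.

SPE: (E, A, H); Outcome (6, 5)

Work:
Stage 3: P1 chooses H (6 vs 3)
Stage 2: P2: F->2, A->5 (anticipating H). Choose A
Stage 1: P1: O->3, E->6 (anticipating A, H). Choose E
SPE path: E -> A -> H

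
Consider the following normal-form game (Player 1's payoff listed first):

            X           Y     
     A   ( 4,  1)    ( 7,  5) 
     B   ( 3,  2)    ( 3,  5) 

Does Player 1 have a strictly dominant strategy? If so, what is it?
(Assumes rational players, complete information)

Yes, Player 1's strictly dominant strategy is A

Work:
A strategy strictly dominates another if it gives a strictly higher payoff against every opponent action. Compare each pair of P1's strategies column-by-column:
  A vs B: [4 vs 3, 7 vs 3] → A strictly dominates B
  B vs A: [3 vs 4, 3 vs 7] → B does not strictly dominate A (column X: 3 ≤ 4)
A strictly dominates every other strategy → strictly dominant.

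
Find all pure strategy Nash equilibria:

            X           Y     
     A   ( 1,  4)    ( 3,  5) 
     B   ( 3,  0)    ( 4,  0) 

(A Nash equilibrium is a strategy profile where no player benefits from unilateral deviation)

Nash equilibrium: (B, X), (B, Y)

Work:
Best responses:
  P1 vs X: payoffs [1, 3] → best response B (payoff 3)
  P1 vs Y: payoffs [3, 4] → best response B (payoff 4)
  P2 vs A: payoffs [4, 5] → best response Y (payoff 5)
  P2 vs B: payoffs [0, 0] → best response X/Y (payoff 0)
Mutual best responses: (B,X), (B,Y) → Nash equilibria.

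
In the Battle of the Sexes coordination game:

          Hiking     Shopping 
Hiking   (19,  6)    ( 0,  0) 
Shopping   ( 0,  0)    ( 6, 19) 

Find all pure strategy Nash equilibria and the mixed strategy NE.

Pure NE: (Hiking, Hiking) and (Shopping, Shopping); Mixed NE: p = 0.76, q = 0.24

Work:
Check pure NE:
(Hiking, Hiking): (19, 6) - no unilateral deviation beneficial
(Shopping, Shopping): (6, 19) - no unilateral deviation beneficial
Mixed NE: P1 plays Hiking with p = 0.76, P2 plays Hiking with q = 0.24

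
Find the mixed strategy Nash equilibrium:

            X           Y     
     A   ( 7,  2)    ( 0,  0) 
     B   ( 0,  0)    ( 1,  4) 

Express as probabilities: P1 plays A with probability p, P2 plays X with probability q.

p = 0.6667, q = 0.125

Work:
Find probabilities that make opponent indifferent:
P2 chooses q to make P1 indifferent between A and B
P1 chooses p to make P2 indifferent between X and Y
Mixed NE: P1 plays (A: 0.6667, B: 0.3333), P2 plays (X: 0.125, Y: 0.875)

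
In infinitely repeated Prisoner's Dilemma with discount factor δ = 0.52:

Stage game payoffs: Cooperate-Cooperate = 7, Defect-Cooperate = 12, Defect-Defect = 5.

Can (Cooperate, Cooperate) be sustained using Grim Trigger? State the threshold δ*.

δ* = 0.7143; since δ = 0.52 < 0.7143, cooperation cannot be sustained

Work:
For Grim Trigger:
Cooperate forever: 7/(1-δ)
Defect then punished: 12 + 5·δ/(1-δ)
Need: 7/(1-δ) ≥ 12 + 5·δ/(1-δ)
Solving: δ ≥ (T-R)/(T-P) = (12-7)/(12-5) = 0.7143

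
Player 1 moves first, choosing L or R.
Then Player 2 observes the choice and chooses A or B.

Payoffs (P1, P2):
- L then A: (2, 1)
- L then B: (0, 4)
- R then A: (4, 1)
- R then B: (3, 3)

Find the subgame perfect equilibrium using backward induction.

P1 plays R, P2 plays B after L and B after R; Payoff (3, 3)

Work:
Backward induction:
After L: P2 chooses B → P1 gets 0
After R: P2 chooses B → P1 gets 3
P1 chooses R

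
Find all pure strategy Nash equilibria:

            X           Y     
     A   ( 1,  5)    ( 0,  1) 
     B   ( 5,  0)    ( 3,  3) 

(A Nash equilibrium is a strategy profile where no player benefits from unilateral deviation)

Nash equilibrium: (B, Y)

Work:
Best responses:
  P1 vs X: payoffs [1, 5] → best response B (payoff 5)
  P1 vs Y: payoffs [0, 3] → best response B (payoff 3)
  P2 vs A: payoffs [5, 1] → best response X (payoff 5)
  P2 vs B: payoffs [0, 3] → best response Y (payoff 3)
Mutual best responses: (B,Y) → Nash equilibria.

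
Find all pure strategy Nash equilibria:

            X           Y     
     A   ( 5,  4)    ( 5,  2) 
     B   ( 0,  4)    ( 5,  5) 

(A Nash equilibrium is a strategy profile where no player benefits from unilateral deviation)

Nash equilibrium: (A, X), (B, Y)

Work:
Best responses:
  P1 vs X: payoffs [5, 0] → best response A (payoff 5)
  P1 vs Y: payoffs [5, 5] → best response A/B (payoff 5)
  P2 vs A: payoffs [4, 2] → best response X (payoff 4)
  P2 vs B: payoffs [4, 5] → best response Y (payoff 5)
Mutual best responses: (A,X), (B,Y) → Nash equilibria.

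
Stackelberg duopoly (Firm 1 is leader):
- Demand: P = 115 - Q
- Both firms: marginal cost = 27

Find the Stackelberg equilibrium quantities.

q₁* (leader) = 44.0, q₂* (follower) = 22.0

Work:
Follower's reaction: q₂ = (a - c - q₁)/2
Leader substitutes: π₁ = q₁·(a - q₁ - (a-c-q₁)/2 - c)
FOC: q₁* = (115 - 27)/2 = 44.00
Then: q₂* = (115 - 27 - 44.0)/2 = 22.00
Leader has first-mover advantage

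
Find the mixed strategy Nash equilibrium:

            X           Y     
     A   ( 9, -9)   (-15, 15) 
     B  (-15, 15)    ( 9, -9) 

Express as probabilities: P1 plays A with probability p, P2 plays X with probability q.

p = 0.5, q = 0.5

Work:
Find probabilities that make opponent indifferent:
P2 chooses q to make P1 indifferent between A and B
P1 chooses p to make P2 indifferent between X and Y
Mixed NE: P1 plays (A: 0.5, B: 0.5), P2 plays (X: 0.5, Y: 0.5)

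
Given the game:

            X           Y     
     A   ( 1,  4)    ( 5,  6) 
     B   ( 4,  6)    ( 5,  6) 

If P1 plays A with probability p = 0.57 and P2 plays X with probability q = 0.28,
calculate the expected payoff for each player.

E[P1] = 4.2412, E[P2] = 5.6808

Work:
E[P1] = p·q·π₁(A,X) + p·(1-q)·π₁(A,Y) + (1-p)·q·π₁(B,X) + (1-p)·(1-q)·π₁(B,Y)
= 0.57·0.28·1 + 0.57·0.72·5 + 0.43·0.28·4 + 0.43·0.72·5
= 4.2412

E[P2] = 5.6808 (similar calculation)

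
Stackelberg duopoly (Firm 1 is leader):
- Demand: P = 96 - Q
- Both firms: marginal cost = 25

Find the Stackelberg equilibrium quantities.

q₁* (leader) = 35.5, q₂* (follower) = 17.75

Work:
Follower's reaction: q₂ = (a - c - q₁)/2
Leader substitutes: π₁ = q₁·(a - q₁ - (a-c-q₁)/2 - c)
FOC: q₁* = (96 - 25)/2 = 35.50
Then: q₂* = (96 - 25 - 35.5)/2 = 17.75
Leader has first-mover advantage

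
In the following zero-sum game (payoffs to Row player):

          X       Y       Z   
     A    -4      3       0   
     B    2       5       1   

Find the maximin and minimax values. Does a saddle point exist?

Maximin = 1, Minimax = 1, Saddle: True

Work:
Row minimums: [-4, 1] → maximin = 1
Column maximums: [2, 5, 1] → minimax = 1
Saddle point exists! Game value = 1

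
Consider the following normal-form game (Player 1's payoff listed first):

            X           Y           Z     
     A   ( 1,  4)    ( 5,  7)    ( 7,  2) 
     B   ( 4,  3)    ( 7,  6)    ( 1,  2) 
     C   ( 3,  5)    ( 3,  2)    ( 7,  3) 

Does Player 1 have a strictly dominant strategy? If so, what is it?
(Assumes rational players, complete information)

No strictly dominant strategy exists for Player 1

Work:
A strategy strictly dominates another if it gives a strictly higher payoff against every opponent action. Compare each pair of P1's strategies column-by-column:
  A vs B: [1 vs 4, 5 vs 7, 7 vs 1] → A does not strictly dominate B (column X: 1 ≤ 4)
  A vs C: [1 vs 3, 5 vs 3, 7 vs 7] → A does not strictly dominate C (column X: 1 ≤ 3)
  B vs A: [4 vs 1, 7 vs 5, 1 vs 7] → B does not strictly dominate A (column Z: 1 ≤ 7)
  B vs C: [4 vs 3, 7 vs 3, 1 vs 7] → B does not strictly dominate C (column Z: 1 ≤ 7)
  C vs A: [3 vs 1, 3 vs 5, 7 vs 7] → C does not strictly dominate A (column Y: 3 ≤ 5)
  C vs B: [3 vs 4, 3 vs 7, 7 vs 1] → C does not strictly dominate B (column X: 3 ≤ 4)
No single strategy strictly dominates all others → no strictly dominant strategy.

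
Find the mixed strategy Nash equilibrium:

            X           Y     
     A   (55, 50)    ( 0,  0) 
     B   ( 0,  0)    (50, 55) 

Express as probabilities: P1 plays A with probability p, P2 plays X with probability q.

p = 0.5238, q = 0.4762

Work:
Find probabilities that make opponent indifferent:
P2 chooses q to make P1 indifferent between A and B
P1 chooses p to make P2 indifferent between X and Y
Mixed NE: P1 plays (A: 0.5238, B: 0.4762), P2 plays (X: 0.4762, Y: 0.5238)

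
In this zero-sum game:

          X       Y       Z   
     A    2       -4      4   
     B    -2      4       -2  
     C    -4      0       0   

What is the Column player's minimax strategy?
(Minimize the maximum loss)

Column should play X, value = 2

Work:
Column player minimizes Row's maximum payoff:
Column X: max payoff to Row = 2
Column Y: max payoff to Row = 4
Column Z: max payoff to Row = 4
Minimum is 2, achieved by column X.
Minimax strategy: X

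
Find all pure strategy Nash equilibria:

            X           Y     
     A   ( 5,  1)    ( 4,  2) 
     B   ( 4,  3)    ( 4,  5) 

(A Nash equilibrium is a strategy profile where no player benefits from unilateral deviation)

Nash equilibrium: (A, Y), (B, Y)

Work:
Best responses:
  P1 vs X: payoffs [5, 4] → best response A (payoff 5)
  P1 vs Y: payoffs [4, 4] → best response A/B (payoff 4)
  P2 vs A: payoffs [1, 2] → best response Y (payoff 2)
  P2 vs B: payoffs [3, 5] → best response Y (payoff 5)
Mutual best responses: (A,Y), (B,Y) → Nash equilibria.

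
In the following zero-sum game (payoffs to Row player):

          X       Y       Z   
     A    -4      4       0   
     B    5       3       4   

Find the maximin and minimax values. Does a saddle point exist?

Maximin = 3, Minimax = 4, Saddle: False

Work:
Row minimums: [-4, 3] → maximin = 3
Column maximums: [5, 4, 4] → minimax = 4
No saddle point (maximin ≠ minimax). Mixed strategy needed.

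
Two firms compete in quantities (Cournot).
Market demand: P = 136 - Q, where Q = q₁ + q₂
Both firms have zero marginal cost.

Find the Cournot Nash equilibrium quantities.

q₁* = q₂* = 45.33; P* = 45.33

Work:
Profit: π_i = P·q_i = (a - q_i - q_j)·q_i
FOC: ∂π_i/∂q_i = a - 2q_i - q_j = 0
Reaction function: q_i = (136 - q_j)/2
Symmetry: q* = 136/3 = 45.33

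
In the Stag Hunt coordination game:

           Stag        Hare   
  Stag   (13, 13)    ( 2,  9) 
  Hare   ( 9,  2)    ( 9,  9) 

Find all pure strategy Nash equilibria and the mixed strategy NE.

Pure NE: (Stag, Stag) and (Hare, Hare); Mixed NE: p = 0.6364, q = 0.6364

Work:
Check pure NE:
(Stag, Stag): (13, 13) - no unilateral deviation beneficial
(Hare, Hare): (9, 9) - no unilateral deviation beneficial
Mixed NE: P1 plays Stag with p = 0.6364, P2 plays Stag with q = 0.6364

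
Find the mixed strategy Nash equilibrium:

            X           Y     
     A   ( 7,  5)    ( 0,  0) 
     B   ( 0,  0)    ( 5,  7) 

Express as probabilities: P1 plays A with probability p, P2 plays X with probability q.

p = 0.5833, q = 0.4167

Work:
Find probabilities that make opponent indifferent:
P2 chooses q to make P1 indifferent between A and B
P1 chooses p to make P2 indifferent between X and Y
Mixed NE: P1 plays (A: 0.5833, B: 0.4167), P2 plays (X: 0.4167, Y: 0.5833)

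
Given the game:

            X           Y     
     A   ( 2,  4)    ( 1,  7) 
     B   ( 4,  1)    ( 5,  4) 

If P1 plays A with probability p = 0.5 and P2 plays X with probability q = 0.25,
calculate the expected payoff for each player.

E[P1] = 3.0, E[P2] = 4.75

Work:
E[P1] = p·q·π₁(A,X) + p·(1-q)·π₁(A,Y) + (1-p)·q·π₁(B,X) + (1-p)·(1-q)·π₁(B,Y)
= 0.5·0.25·2 + 0.5·0.75·1 + 0.5·0.25·4 + 0.5·0.75·5
= 3.0

E[P2] = 4.75 (similar calculation)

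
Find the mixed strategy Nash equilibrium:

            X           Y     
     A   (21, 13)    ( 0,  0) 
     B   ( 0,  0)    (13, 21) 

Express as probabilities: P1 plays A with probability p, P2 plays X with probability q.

p = 0.6176, q = 0.3824

Work:
Find probabilities that make opponent indifferent:
P2 chooses q to make P1 indifferent between A and B
P1 chooses p to make P2 indifferent between X and Y
Mixed NE: P1 plays (A: 0.6176, B: 0.3824), P2 plays (X: 0.3824, Y: 0.6176)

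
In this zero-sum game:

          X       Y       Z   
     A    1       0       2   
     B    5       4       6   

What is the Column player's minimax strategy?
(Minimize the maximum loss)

Column should play Y, value = 4

Work:
Column player minimizes Row's maximum payoff:
Column X: max payoff to Row = 5
Column Y: max payoff to Row = 4
Column Z: max payoff to Row = 6
Minimum is 4, achieved by column Y.
Minimax strategy: Y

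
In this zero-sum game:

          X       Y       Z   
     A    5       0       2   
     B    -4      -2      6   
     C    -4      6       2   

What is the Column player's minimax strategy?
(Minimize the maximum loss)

Column should play X, value = 5

Work:
Column player minimizes Row's maximum payoff:
Column X: max payoff to Row = 5
Column Y: max payoff to Row = 6
Column Z: max payoff to Row = 6
Minimum is 5, achieved by column X.
Minimax strategy: X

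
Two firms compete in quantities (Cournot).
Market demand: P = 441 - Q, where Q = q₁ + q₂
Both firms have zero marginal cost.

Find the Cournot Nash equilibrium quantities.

q₁* = q₂* = 147.0; P* = 147.0

Work:
Profit: π_i = P·q_i = (a - q_i - q_j)·q_i
FOC: ∂π_i/∂q_i = a - 2q_i - q_j = 0
Reaction function: q_i = (441 - q_j)/2
Symmetry: q* = 441/3 = 147.0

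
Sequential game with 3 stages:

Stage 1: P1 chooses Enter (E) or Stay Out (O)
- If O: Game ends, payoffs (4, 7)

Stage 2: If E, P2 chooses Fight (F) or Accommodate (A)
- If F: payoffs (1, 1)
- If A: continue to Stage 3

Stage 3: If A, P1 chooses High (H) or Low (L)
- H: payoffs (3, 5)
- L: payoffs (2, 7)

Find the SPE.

SPE: (O, A, H); Outcome (4, 7)

Work:
Stage 3: P1 chooses H (3 vs 2)
Stage 2: P2: F->1, A->5 (anticipating H). Choose A
Stage 1: P1: O->4, E->3 (anticipating A, H). Choose O
SPE path: O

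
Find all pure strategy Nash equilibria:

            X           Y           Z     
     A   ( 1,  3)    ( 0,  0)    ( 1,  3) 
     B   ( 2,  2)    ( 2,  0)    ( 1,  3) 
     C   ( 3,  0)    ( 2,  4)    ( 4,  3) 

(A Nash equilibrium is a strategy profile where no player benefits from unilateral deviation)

Nash equilibrium: (C, Y)

Work:
Best responses:
  P1 vs X: payoffs [1, 2, 3] → best response C (payoff 3)
  P1 vs Y: payoffs [0, 2, 2] → best response B/C (payoff 2)
  P1 vs Z: payoffs [1, 1, 4] → best response C (payoff 4)
  P2 vs A: payoffs [3, 0, 3] → best response X/Z (payoff 3)
  P2 vs B: payoffs [2, 0, 3] → best response Z (payoff 3)
  P2 vs C: payoffs [0, 4, 3] → best response Y (payoff 4)
Mutual best responses: (C,Y) → Nash equilibria.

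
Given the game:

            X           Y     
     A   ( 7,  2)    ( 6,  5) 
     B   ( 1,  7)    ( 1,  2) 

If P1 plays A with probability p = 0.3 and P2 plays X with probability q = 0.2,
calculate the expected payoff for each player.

E[P1] = 2.56, E[P2] = 3.42

Work:
E[P1] = p·q·π₁(A,X) + p·(1-q)·π₁(A,Y) + (1-p)·q·π₁(B,X) + (1-p)·(1-q)·π₁(B,Y)
= 0.3·0.2·7 + 0.3·0.8·6 + 0.7·0.2·1 + 0.7·0.8·1
= 2.56

E[P2] = 3.42 (similar calculation)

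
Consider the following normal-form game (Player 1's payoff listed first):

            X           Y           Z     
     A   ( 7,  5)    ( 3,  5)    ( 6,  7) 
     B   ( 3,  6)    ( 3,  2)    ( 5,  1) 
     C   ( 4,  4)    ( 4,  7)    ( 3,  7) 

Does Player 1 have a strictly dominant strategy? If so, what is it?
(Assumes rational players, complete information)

No strictly dominant strategy exists for Player 1

Work:
A strategy strictly dominates another if it gives a strictly higher payoff against every opponent action. Compare each pair of P1's strategies column-by-column:
  A vs B: [7 vs 3, 3 vs 3, 6 vs 5] → A does not strictly dominate B (column Y: 3 ≤ 3)
  A vs C: [7 vs 4, 3 vs 4, 6 vs 3] → A does not strictly dominate C (column Y: 3 ≤ 4)
  B vs A: [3 vs 7, 3 vs 3, 5 vs 6] → B does not strictly dominate A (column X: 3 ≤ 7)
  B vs C: [3 vs 4, 3 vs 4, 5 vs 3] → B does not strictly dominate C (column X: 3 ≤ 4)
  C vs A: [4 vs 7, 4 vs 3, 3 vs 6] → C does not strictly dominate A (column X: 4 ≤ 7)
  C vs B: [4 vs 3, 4 vs 3, 3 vs 5] → C does not strictly dominate B (column Z: 3 ≤ 5)
No single strategy strictly dominates all others → no strictly dominant strategy.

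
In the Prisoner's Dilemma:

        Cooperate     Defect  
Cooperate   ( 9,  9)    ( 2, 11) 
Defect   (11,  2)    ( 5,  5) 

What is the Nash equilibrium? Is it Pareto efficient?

(Defect, Defect) is NE; not Pareto efficient

Work:
Defect dominates Cooperate for both players:
If P2 cooperates: Defect (11) > Cooperate (9)
If P2 defects: Defect (5) > Cooperate (2)
NE: (Defect, Defect) with payoff (5, 5)
But (Cooperate, Cooperate) = (9, 9) Pareto dominates (5, 5)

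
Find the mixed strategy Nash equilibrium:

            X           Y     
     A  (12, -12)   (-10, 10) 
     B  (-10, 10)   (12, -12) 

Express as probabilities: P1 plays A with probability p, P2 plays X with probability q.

p = 0.5, q = 0.5

Work:
Find probabilities that make opponent indifferent:
P2 chooses q to make P1 indifferent between A and B
P1 chooses p to make P2 indifferent between X and Y
Mixed NE: P1 plays (A: 0.5, B: 0.5), P2 plays (X: 0.5, Y: 0.5)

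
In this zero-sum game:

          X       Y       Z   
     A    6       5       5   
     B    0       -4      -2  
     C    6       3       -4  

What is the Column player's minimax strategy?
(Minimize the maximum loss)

Column should play Y or Z (all achieve the minimum), value = 5

Work:
Column player minimizes Row's maximum payoff:
Column X: max payoff to Row = 6
Column Y: max payoff to Row = 5
Column Z: max payoff to Row = 5
Minimum is 5, achieved by columns Y, Z (tied).
Each of Y or Z is a minimax strategy.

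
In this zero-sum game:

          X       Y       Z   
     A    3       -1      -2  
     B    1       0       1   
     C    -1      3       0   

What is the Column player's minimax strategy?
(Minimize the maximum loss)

Column should play Z, value = 1

Work:
Column player minimizes Row's maximum payoff:
Column X: max payoff to Row = 3
Column Y: max payoff to Row = 3
Column Z: max payoff to Row = 1
Minimum is 1, achieved by column Z.
Minimax strategy: Z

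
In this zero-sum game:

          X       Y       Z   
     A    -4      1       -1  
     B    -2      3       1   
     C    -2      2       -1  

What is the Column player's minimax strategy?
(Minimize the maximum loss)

Column should play X, value = -2

Work:
Column player minimizes Row's maximum payoff:
Column X: max payoff to Row = -2
Column Y: max payoff to Row = 3
Column Z: max payoff to Row = 1
Minimum is -2, achieved by column X.
Minimax strategy: X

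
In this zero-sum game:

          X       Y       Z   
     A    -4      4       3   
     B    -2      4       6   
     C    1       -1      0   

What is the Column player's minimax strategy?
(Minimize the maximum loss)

Column should play X, value = 1

Work:
Column player minimizes Row's maximum payoff:
Column X: max payoff to Row = 1
Column Y: max payoff to Row = 4
Column Z: max payoff to Row = 6
Minimum is 1, achieved by column X.
Minimax strategy: X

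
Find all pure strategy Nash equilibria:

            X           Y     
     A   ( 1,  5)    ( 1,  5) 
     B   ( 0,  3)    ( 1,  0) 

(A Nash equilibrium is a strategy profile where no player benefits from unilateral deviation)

Nash equilibrium: (A, X), (A, Y)

Work:
Best responses:
  P1 vs X: payoffs [1, 0] → best response A (payoff 1)
  P1 vs Y: payoffs [1, 1] → best response A/B (payoff 1)
  P2 vs A: payoffs [5, 5] → best response X/Y (payoff 5)
  P2 vs B: payoffs [3, 0] → best response X (payoff 3)
Mutual best responses: (A,X), (A,Y) → Nash equilibria.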